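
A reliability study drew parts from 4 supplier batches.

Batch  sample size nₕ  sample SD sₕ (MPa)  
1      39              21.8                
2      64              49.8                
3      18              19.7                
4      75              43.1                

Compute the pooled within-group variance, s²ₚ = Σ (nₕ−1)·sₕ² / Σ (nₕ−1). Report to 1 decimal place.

1: (39−1)·21.8² = 38·475.24 = 18059.12
2: (64−1)·49.8² = 63·2480.04 = 156242.52
3: (18−1)·19.7² = 17·388.09 = 6597.53
4: (75−1)·43.1² = 74·1857.61 = 137463.14
Numerator = 318362.31; denominator = Σ(nₕ−1) = 192.
s²ₚ = 318362.31/192 = 1658.137... → 1658.1.

1658.1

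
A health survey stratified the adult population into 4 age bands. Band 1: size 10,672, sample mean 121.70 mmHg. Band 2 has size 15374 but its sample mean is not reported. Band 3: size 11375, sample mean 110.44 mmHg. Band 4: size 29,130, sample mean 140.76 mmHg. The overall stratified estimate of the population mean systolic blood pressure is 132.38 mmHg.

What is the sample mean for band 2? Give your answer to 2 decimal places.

N = 10672 + 15374 + 11375 + 29130 = 66551.
Overall total = μ·N = 132.38·66551 = 8810021.38.
Subtract the known strata: 10672·121.70 + 11375·110.44 + 29130·140.76 = 6655376.2.
Remaining total for band 2: 8810021.38 − 6655376.2 = 2154645.18.
Divide by its size: 2154645.18 / 15374 = 140.1486... → 140.15.

140.15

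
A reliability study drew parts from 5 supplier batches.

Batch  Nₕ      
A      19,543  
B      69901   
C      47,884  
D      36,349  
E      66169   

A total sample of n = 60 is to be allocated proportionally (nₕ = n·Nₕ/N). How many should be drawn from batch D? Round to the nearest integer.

9

N = 19543 + 69901 + 47884 + 36349 + 66169 = 239846.
n_D = 60·36349/239846 = 9.093... → 9.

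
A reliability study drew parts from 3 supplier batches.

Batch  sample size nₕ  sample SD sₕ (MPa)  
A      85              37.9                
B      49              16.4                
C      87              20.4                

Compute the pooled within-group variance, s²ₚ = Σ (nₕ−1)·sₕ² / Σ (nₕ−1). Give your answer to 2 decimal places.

Degrees of freedom: 84 + 48 + 86 = 218.
Σ(nₕ−1)sₕ² = 84·1436.41 + 48·268.96 + 86·416.16 = 169358.28.
s²ₚ = 169358.28 / 218 = 776.8728... → 776.87.

776.87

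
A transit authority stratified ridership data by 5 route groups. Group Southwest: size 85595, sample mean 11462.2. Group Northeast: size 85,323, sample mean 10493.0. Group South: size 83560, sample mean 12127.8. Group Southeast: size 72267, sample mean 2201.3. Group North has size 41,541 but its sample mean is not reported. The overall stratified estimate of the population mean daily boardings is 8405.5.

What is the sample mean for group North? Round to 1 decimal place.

N = 85595 + 85323 + 83560 + 72267 + 41541 = 368286.
Overall total = μ·N = 8405.5·368286 = 3095627973.
Subtract the known strata: 85595·11462.2 + 85323·10493.0 + 83560·12127.8 + 72267·2201.3 = 3048881563.1.
Remaining total for group North: 3095627973 − 3048881563.1 = 46746409.9.
Divide by its size: 46746409.9 / 41541 = 1125.308... → 1125.3.

1125.3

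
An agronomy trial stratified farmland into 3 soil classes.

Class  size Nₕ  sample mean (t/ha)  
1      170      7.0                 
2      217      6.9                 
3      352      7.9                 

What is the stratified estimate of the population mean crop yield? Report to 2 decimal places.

7.40

x̄_st = (Σ Nₕx̄ₕ) / (Σ Nₕ) = (170·7.0 + 217·6.9 + 352·7.9) / 739
= 5468.1 / 739 = 7.3993... → 7.40.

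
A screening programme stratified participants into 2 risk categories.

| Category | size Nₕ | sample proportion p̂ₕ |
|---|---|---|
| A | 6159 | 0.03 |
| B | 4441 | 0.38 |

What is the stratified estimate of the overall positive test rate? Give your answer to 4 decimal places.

0.1766

N = 6159 + 4441 = 10600.
Overall proportion = Σ (Nₕ/N)·p̂ₕ.
Σ Nₕp̂ₕ = 184.77 + 1687.58 = 1872.35.
1872.35 / 10600 = 0.176637... → 0.1766.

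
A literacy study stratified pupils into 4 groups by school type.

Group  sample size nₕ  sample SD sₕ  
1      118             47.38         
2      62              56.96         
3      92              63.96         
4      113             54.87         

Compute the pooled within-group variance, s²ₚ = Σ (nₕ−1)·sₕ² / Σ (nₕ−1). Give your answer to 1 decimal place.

1: (118−1)·47.38² = 117·2244.8644 = 262649.1348
2: (62−1)·56.96² = 61·3244.4416 = 197910.9376
3: (92−1)·63.96² = 91·4090.8816 = 372270.2256
4: (113−1)·54.87² = 112·3010.7169 = 337200.2928
Numerator = 1170030.5908; denominator = Σ(nₕ−1) = 381.
s²ₚ = 1170030.5908/381 = 3070.946... → 3070.9.

3070.9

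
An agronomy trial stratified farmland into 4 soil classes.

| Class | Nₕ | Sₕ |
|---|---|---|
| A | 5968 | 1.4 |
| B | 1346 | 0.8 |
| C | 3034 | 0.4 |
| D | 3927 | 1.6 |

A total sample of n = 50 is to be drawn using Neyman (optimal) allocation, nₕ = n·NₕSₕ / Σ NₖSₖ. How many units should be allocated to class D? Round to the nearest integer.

Σ NₕSₕ = 5968·1.4 + 1346·0.8 + 3034·0.4 + 3927·1.6 = 16928.8.
Share for D: 6283.2/16928.8 = 0.37115.
n_D = 50 × 0.37115 = 18.558... → 19.

19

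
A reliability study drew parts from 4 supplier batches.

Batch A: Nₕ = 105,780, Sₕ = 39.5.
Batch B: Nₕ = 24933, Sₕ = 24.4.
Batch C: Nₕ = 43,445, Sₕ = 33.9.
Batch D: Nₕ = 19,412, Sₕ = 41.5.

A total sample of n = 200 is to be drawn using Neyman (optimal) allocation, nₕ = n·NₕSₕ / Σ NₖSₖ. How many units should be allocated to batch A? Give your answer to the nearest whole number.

118

A: NₕSₕ = 105780·39.5 = 4178310
B: NₕSₕ = 24933·24.4 = 608365.2
C: NₕSₕ = 43445·33.9 = 1472785.5
D: NₕSₕ = 19412·41.5 = 805598
Σ NₕSₕ = 7065058.7.
n_A = 200·4178310/7065058.7 = 118.281... → 118.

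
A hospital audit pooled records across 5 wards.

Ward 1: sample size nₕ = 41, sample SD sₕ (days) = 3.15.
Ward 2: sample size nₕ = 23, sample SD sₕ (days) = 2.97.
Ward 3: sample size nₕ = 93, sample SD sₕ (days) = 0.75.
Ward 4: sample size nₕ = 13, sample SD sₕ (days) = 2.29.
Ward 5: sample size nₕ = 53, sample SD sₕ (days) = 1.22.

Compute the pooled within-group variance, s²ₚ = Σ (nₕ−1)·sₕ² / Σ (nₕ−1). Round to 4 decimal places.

Degrees of freedom: 40 + 22 + 92 + 12 + 52 = 218.
Σ(nₕ−1)sₕ² = 40·9.9225 + 22·8.8209 + 92·0.5625 + 12·5.2441 + 52·1.4884 = 783.0358.
s²ₚ = 783.0358 / 218 = 3.591907... → 3.5919.

3.5919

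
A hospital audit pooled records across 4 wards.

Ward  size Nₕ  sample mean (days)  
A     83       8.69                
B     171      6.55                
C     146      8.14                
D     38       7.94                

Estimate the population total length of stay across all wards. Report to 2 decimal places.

A: 83·8.69 = 721.27
B: 171·6.55 = 1120.05
C: 146·8.14 = 1188.44
D: 38·7.94 = 301.72
τ̂ = Σ Nₕx̄ₕ = 3331.48.

3331.48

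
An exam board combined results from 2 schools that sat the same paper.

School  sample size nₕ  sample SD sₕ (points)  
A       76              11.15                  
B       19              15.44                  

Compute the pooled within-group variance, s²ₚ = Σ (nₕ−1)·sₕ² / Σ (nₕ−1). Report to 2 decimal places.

Degrees of freedom: 75 + 18 = 93.
Σ(nₕ−1)sₕ² = 75·124.3225 + 18·238.3936 = 13615.2723.
s²ₚ = 13615.2723 / 93 = 146.4008... → 146.40.

146.40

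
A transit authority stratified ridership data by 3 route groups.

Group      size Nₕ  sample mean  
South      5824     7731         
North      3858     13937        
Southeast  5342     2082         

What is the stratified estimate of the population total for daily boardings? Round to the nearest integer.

109916334

Estimate total by summing Nₕ·x̄ₕ over strata.
5824·7731 + 3858·13937 + 5342·2082 = 45025344 + 53768946 + 11122044 = 109916334.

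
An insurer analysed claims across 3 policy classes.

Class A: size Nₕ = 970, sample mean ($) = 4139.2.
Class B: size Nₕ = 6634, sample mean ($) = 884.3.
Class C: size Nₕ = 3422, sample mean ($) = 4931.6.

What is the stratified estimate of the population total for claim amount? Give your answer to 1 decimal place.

A: 970·4139.2 = 4015024
B: 6634·884.3 = 5866446.2
C: 3422·4931.6 = 16875935.2
τ̂ = Σ Nₕx̄ₕ = 26757405.4.

26757405.4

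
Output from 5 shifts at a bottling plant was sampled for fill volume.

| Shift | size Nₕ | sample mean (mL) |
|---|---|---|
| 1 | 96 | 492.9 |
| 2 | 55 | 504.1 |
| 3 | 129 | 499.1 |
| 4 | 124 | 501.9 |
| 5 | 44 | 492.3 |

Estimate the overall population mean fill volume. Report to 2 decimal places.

498.49

N = 96 + 55 + 129 + 124 + 44 = 448.
The stratified mean weights each stratum mean by its population share Nₕ/N.
Σ Nₕx̄ₕ = 96·492.9 + 55·504.1 + 129·499.1 + 124·501.9 + 44·492.3 = 47318.4 + 27725.5 + 64383.9 + 62235.6 + 21661.2 = 223324.6.
Divide by N: 223324.6 / 448 = 498.4924... → 498.49.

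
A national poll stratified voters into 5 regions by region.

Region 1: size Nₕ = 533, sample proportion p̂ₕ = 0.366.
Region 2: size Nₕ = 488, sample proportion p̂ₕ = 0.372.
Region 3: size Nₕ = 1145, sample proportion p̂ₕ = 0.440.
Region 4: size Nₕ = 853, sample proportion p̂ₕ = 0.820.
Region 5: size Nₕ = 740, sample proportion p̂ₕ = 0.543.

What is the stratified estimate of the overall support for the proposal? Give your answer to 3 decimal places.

0.527

Wₕ = Nₕ/N with N = 3759: 0.1418, 0.1298, 0.3046, 0.2269, 0.1969.
p̂_st = 0.1418·0.366 + 0.1298·0.372 + 0.3046·0.440 + 0.2269·0.820 + 0.1969·0.543 ≈ 0.52719... → 0.527.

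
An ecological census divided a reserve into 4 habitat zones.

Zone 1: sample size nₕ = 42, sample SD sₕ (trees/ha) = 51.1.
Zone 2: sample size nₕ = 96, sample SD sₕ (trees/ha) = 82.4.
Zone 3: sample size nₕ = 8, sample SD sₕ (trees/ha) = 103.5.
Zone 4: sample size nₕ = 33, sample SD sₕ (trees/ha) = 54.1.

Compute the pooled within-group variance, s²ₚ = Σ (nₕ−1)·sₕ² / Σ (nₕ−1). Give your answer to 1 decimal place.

1: (42−1)·51.1² = 41·2611.21 = 107059.61
2: (96−1)·82.4² = 95·6789.76 = 645027.2
3: (8−1)·103.5² = 7·10712.25 = 74985.75
4: (33−1)·54.1² = 32·2926.81 = 93657.92
Numerator = 920730.48; denominator = Σ(nₕ−1) = 175.
s²ₚ = 920730.48/175 = 5261.317... → 5261.3.

5261.3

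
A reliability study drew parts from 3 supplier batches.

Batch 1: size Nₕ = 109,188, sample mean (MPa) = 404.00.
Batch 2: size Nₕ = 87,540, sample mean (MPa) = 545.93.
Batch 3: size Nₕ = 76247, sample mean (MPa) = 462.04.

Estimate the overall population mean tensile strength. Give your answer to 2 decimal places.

465.73

N = 109188 + 87540 + 76247 = 272975.
The stratified mean weights each stratum mean by its population share Nₕ/N.
Σ Nₕx̄ₕ = 109188·404.00 + 87540·545.93 + 76247·462.04 = 44111952 + 47790712.2 + 35229163.88 = 127131828.08.
Divide by N: 127131828.08 / 272975 = 465.7270... → 465.73.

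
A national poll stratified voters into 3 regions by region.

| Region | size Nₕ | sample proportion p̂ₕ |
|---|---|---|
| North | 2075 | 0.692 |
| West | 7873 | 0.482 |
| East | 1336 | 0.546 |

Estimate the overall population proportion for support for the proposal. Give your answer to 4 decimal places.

0.5282

N = 2075 + 7873 + 1336 = 11284.
Overall proportion = Σ (Nₕ/N)·p̂ₕ.
Σ Nₕp̂ₕ = 1435.9 + 3794.786 + 729.456 = 5960.142.
5960.142 / 11284 = 0.528194... → 0.5282.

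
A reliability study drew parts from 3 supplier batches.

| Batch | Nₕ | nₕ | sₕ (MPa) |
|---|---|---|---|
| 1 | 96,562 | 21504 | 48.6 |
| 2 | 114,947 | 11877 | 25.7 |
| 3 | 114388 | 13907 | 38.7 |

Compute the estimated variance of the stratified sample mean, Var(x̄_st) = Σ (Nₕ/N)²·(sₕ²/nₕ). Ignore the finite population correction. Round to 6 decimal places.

N = 325897; Wₕ = Nₕ/N.
batch 1: (96562/325897)²·48.6²/21504 = 0.009642842
batch 2: (114947/325897)²·25.7²/11877 = 0.006918215
batch 3: (114388/325897)²·38.7²/13907 = 0.013267487
Sum = 0.029828545 → 0.029829.

0.029829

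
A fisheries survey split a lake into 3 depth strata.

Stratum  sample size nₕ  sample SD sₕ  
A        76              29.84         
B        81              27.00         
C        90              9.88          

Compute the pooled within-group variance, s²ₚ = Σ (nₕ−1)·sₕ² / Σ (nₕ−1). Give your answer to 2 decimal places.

A: (76−1)·29.84² = 75·890.4256 = 66781.92
B: (81−1)·27.00² = 80·729 = 58320
C: (90−1)·9.88² = 89·97.6144 = 8687.6816
Numerator = 133789.6016; denominator = Σ(nₕ−1) = 244.
s²ₚ = 133789.6016/244 = 548.3180... → 548.32.

548.32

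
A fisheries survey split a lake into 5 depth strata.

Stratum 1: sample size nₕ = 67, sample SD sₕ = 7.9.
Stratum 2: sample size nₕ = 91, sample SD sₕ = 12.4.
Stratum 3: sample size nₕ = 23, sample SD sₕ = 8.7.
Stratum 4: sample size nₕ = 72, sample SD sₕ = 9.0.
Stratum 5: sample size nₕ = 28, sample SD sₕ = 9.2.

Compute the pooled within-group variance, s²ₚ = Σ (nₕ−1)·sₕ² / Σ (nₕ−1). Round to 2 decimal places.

Degrees of freedom: 66 + 90 + 22 + 71 + 27 = 276.
Σ(nₕ−1)sₕ² = 66·62.41 + 90·153.76 + 22·75.69 + 71·81 + 27·84.64 = 27658.92.
s²ₚ = 27658.92 / 276 = 100.2135... → 100.21.

100.21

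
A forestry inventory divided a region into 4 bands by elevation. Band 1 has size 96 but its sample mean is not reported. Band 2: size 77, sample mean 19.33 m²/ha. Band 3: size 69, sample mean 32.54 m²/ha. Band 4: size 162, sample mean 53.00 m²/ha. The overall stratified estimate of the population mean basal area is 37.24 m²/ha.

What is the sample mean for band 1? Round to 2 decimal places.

28.39

Σ Nₕx̄ₕ = N·μ, so 96·x̄_1 = 404·37.24 − (77·19.33 + 69·32.54 + 162·53.00).
= 15044.96 − 12319.67 = 2725.29.
x̄_1 = 2725.29 / 96 = 28.3884... → 28.39.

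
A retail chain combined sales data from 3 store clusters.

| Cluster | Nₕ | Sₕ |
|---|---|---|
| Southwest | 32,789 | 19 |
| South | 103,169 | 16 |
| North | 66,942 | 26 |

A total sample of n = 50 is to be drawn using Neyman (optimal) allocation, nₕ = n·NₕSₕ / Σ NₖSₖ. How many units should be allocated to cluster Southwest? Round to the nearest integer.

8

Σ NₕSₕ = 32789·19 + 103169·16 + 66942·26 = 4014187.
Share for Southwest: 622991/4014187 = 0.15520.
n_Southwest = 50 × 0.15520 = 7.760... → 8.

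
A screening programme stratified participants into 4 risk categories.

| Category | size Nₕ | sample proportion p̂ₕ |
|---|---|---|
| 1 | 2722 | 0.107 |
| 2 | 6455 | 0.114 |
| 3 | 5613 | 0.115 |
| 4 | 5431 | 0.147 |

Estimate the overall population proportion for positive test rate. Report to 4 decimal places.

0.1222

N = 2722 + 6455 + 5613 + 5431 = 20221.
Overall proportion = Σ (Nₕ/N)·p̂ₕ.
Σ Nₕp̂ₕ = 291.254 + 735.87 + 645.495 + 798.357 = 2470.976.
2470.976 / 20221 = 0.122199... → 0.1222.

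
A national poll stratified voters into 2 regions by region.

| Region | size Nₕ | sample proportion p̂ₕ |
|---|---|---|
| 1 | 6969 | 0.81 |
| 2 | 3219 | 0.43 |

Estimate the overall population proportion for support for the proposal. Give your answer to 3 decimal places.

Wₕ = Nₕ/N with N = 10188: 0.6840, 0.3160.
p̂_st = 0.6840·0.81 + 0.3160·0.43 ≈ 0.68994... → 0.690.

0.690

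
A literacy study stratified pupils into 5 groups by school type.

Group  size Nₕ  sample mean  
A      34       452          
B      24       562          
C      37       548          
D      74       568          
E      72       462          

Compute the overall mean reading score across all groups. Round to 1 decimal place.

516.3

x̄_st = (Σ Nₕx̄ₕ) / (Σ Nₕ) = (34·452 + 24·562 + 37·548 + 74·568 + 72·462) / 241
= 124428 / 241 = 516.299... → 516.3.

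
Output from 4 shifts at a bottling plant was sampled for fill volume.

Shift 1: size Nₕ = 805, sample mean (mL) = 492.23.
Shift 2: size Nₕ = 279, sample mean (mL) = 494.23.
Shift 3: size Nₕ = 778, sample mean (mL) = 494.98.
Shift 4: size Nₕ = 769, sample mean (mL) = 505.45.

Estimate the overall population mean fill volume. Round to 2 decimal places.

N = 2631; weights Wₕ = Nₕ/N = (0.3060, 0.1060, 0.2957, 0.2923).
x̄_st = Σ Wₕ·x̄ₕ = 0.3060·492.23 + 0.1060·494.23 + 0.2957·494.98 + 0.2923·505.45 ≈ 497.1193...
→ 497.12.

497.12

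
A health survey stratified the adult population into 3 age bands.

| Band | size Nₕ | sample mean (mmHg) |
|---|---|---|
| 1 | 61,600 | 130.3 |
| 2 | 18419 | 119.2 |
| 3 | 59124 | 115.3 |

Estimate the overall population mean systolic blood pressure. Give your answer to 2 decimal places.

N = 139143; weights Wₕ = Nₕ/N = (0.4427, 0.1324, 0.4249).
x̄_st = Σ Wₕ·x̄ₕ = 0.4427·130.3 + 0.1324·119.2 + 0.4249·115.3 ≈ 122.4569...
→ 122.46.

122.46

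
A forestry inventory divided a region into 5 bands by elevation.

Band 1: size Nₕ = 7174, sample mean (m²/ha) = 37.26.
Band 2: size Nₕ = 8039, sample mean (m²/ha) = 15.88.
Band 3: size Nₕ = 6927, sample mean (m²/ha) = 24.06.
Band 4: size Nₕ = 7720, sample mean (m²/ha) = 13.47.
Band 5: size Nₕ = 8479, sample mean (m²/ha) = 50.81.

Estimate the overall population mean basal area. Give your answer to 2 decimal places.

28.60

x̄_st = (Σ Nₕx̄ₕ) / (Σ Nₕ) = (7174·37.26 + 8039·15.88 + 6927·24.06 + 7720·13.47 + 8479·50.81) / 38339
= 1096432.57 / 38339 = 28.5984... → 28.60.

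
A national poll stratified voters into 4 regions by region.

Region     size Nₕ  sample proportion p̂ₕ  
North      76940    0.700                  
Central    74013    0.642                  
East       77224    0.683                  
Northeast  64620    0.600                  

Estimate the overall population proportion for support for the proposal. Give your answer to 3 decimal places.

Wₕ = Nₕ/N with N = 292797: 0.2628, 0.2528, 0.2637, 0.2207.
p̂_st = 0.2628·0.700 + 0.2528·0.642 + 0.2637·0.683 + 0.2207·0.600 ≈ 0.65879... → 0.659.

0.659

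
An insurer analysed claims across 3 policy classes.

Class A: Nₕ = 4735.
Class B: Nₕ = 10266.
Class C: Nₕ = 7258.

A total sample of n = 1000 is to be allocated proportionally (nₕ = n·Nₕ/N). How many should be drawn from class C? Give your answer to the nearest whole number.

326

Share of class C = 7258/22259 = 0.32607.
Allocate 1000 × 0.32607 = 326.070... → 326.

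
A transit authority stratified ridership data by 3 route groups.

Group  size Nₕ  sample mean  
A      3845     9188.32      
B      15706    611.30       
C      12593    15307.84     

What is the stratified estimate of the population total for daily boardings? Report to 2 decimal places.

237701797.32

A: 3845·9188.32 = 35329090.4
B: 15706·611.30 = 9601077.8
C: 12593·15307.84 = 192771629.12
τ̂ = Σ Nₕx̄ₕ = 237701797.32.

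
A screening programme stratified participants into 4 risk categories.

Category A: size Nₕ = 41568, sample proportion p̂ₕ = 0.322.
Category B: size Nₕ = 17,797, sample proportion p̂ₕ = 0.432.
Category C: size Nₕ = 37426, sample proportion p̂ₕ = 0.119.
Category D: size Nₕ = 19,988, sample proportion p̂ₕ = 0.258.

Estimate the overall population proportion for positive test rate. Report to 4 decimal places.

0.2628

N = 41568 + 17797 + 37426 + 19988 = 116779.
Overall proportion = Σ (Nₕ/N)·p̂ₕ.
Σ Nₕp̂ₕ = 13384.896 + 7688.304 + 4453.694 + 5156.904 = 30683.798.
30683.798 / 116779 = 0.262751... → 0.2628.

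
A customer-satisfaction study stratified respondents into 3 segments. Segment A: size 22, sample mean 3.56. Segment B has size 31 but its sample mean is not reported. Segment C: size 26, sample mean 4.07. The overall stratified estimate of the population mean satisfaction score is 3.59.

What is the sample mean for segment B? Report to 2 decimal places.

3.21

N = 22 + 31 + 26 = 79.
Overall total = μ·N = 3.59·79 = 283.61.
Subtract the known strata: 22·3.56 + 26·4.07 = 184.14.
Remaining total for segment B: 283.61 − 184.14 = 99.47.
Divide by its size: 99.47 / 31 = 3.2087... → 3.21.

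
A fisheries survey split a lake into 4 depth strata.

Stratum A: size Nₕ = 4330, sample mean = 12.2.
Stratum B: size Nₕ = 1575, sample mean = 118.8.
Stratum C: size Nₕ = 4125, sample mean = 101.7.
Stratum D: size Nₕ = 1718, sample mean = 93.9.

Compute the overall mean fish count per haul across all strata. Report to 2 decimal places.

N = 11748; weights Wₕ = Nₕ/N = (0.3686, 0.1341, 0.3511, 0.1462).
x̄_st = Σ Wₕ·x̄ₕ = 0.3686·12.2 + 0.1341·118.8 + 0.3511·101.7 + 0.1462·93.9 ≈ 69.8645...
→ 69.86.

69.86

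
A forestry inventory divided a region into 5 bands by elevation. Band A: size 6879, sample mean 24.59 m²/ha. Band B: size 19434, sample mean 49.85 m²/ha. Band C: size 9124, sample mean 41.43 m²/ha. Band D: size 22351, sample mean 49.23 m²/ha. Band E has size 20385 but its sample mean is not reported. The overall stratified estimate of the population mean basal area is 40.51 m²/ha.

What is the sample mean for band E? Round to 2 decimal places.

27.01

N = 6879 + 19434 + 9124 + 22351 + 20385 = 78173.
Overall total = μ·N = 40.51·78173 = 3166788.23.
Subtract the known strata: 6879·24.59 + 19434·49.85 + 9124·41.43 + 22351·49.23 = 2616286.56.
Remaining total for band E: 3166788.23 − 2616286.56 = 550501.67.
Divide by its size: 550501.67 / 20385 = 27.0052... → 27.01.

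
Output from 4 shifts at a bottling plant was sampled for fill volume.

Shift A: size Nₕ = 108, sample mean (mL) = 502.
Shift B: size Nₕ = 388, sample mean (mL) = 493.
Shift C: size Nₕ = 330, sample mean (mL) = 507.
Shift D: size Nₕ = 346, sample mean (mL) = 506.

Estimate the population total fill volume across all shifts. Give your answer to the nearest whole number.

587886

Population total = Σ Nₕ·x̄ₕ (each stratum's size times its mean).
108·502 + 388·493 + 330·507 + 346·506 = 54216 + 191284 + 167310 + 175076 = 587886.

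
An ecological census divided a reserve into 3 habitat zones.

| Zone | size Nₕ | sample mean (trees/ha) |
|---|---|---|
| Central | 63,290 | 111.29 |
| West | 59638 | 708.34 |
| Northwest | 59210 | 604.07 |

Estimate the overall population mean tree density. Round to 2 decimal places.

466.98

N = 182138; weights Wₕ = Nₕ/N = (0.3475, 0.3274, 0.3251).
x̄_st = Σ Wₕ·x̄ₕ = 0.3475·111.29 + 0.3274·708.34 + 0.3251·604.07 ≈ 466.9784...
→ 466.98.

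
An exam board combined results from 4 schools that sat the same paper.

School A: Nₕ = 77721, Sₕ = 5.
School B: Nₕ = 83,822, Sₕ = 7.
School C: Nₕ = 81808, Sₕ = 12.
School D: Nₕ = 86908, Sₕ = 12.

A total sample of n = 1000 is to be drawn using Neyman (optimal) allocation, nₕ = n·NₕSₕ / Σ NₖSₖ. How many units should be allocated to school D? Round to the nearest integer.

348

Σ NₕSₕ = 77721·5 + 83822·7 + 81808·12 + 86908·12 = 2999951.
Share for D: 1042896/2999951 = 0.34764.
n_D = 1000 × 0.34764 = 347.638... → 348.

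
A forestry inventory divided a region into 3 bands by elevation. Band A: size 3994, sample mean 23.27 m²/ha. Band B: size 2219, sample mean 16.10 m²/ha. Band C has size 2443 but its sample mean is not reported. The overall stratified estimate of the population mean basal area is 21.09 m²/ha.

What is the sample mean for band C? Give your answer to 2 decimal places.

N = 3994 + 2219 + 2443 = 8656.
Overall total = μ·N = 21.09·8656 = 182555.04.
Subtract the known strata: 3994·23.27 + 2219·16.10 = 128666.28.
Remaining total for band C: 182555.04 − 128666.28 = 53888.76.
Divide by its size: 53888.76 / 2443 = 22.0584... → 22.06.

22.06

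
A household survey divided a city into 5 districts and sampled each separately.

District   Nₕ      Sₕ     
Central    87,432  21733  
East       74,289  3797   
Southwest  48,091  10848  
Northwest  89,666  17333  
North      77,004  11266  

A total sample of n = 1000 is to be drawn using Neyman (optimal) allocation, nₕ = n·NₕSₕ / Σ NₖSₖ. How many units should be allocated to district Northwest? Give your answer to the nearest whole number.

303

Σ NₕSₕ = 87432·21733 + 74289·3797 + 48091·10848 + 89666·17333 + 77004·11266 = 5125633999.
Share for Northwest: 1554180778/5125633999 = 0.30322.
n_Northwest = 1000 × 0.30322 = 303.217... → 303.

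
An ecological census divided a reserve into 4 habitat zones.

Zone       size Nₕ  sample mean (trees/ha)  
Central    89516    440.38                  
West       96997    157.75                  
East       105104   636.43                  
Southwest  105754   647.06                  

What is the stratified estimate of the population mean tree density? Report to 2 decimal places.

x̄_st = (Σ Nₕx̄ₕ) / (Σ Nₕ) = (89516·440.38 + 96997·157.75 + 105104·636.43 + 105754·647.06) / 397371
= 190042854.79 / 397371 = 478.2504... → 478.25.

478.25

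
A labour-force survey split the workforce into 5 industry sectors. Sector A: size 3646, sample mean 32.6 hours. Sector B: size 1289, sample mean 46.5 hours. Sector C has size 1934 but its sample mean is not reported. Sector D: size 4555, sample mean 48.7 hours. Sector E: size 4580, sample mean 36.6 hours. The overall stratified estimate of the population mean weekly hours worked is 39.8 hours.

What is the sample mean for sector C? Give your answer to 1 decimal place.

35.5

N = 3646 + 1289 + 1934 + 4555 + 4580 = 16004.
Overall total = μ·N = 39.8·16004 = 636959.2.
Subtract the known strata: 3646·32.6 + 1289·46.5 + 4555·48.7 + 4580·36.6 = 568254.6.
Remaining total for sector C: 636959.2 − 568254.6 = 68704.6.
Divide by its size: 68704.6 / 1934 = 35.525... → 35.5.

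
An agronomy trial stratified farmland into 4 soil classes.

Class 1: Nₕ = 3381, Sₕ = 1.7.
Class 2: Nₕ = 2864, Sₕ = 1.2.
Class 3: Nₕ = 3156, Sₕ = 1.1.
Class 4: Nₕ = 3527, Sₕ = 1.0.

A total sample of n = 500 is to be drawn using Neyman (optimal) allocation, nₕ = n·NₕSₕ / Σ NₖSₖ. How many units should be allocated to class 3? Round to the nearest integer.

107

1: NₕSₕ = 3381·1.7 = 5747.7
2: NₕSₕ = 2864·1.2 = 3436.8
3: NₕSₕ = 3156·1.1 = 3471.6
4: NₕSₕ = 3527·1.0 = 3527
Σ NₕSₕ = 16183.1.
n_3 = 500·3471.6/16183.1 = 107.260... → 107.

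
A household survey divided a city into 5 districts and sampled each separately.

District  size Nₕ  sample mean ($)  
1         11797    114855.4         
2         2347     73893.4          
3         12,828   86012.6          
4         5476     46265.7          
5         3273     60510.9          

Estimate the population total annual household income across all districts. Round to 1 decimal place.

3083149745.3

1: 11797·114855.4 = 1354949153.8
2: 2347·73893.4 = 173427809.8
3: 12828·86012.6 = 1103369632.8
4: 5476·46265.7 = 253350973.2
5: 3273·60510.9 = 198052175.7
τ̂ = Σ Nₕx̄ₕ = 3083149745.3.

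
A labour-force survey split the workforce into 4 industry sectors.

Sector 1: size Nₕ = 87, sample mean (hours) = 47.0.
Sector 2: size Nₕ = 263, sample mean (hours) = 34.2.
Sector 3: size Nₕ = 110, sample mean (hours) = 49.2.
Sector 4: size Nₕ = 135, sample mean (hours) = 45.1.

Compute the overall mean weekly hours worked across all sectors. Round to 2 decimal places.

x̄_st = (Σ Nₕx̄ₕ) / (Σ Nₕ) = (87·47.0 + 263·34.2 + 110·49.2 + 135·45.1) / 595
= 24584.1 / 595 = 41.3178... → 41.32.

41.32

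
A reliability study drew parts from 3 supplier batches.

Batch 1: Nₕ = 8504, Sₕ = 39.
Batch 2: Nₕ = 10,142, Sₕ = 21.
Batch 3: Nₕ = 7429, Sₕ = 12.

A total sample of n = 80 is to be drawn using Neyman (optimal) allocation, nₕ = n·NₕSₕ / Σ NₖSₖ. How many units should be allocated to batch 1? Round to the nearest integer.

Σ NₕSₕ = 8504·39 + 10142·21 + 7429·12 = 633786.
Share for 1: 331656/633786 = 0.52329.
n_1 = 80 × 0.52329 = 41.863... → 42.

42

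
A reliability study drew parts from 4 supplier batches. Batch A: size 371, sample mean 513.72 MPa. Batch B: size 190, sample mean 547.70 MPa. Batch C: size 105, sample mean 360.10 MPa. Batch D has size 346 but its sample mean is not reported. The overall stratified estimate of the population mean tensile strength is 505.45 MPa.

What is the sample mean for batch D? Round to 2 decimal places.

N = 371 + 190 + 105 + 346 = 1012.
Overall total = μ·N = 505.45·1012 = 511515.4.
Subtract the known strata: 371·513.72 + 190·547.70 + 105·360.10 = 332463.62.
Remaining total for batch D: 511515.4 − 332463.62 = 179051.78.
Divide by its size: 179051.78 / 346 = 517.4907... → 517.49.

517.49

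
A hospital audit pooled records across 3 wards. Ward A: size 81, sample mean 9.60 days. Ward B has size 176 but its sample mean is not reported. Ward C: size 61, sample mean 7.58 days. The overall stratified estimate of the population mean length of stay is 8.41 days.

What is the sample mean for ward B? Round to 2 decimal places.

8.15

N = 81 + 176 + 61 = 318.
Overall total = μ·N = 8.41·318 = 2674.38.
Subtract the known strata: 81·9.60 + 61·7.58 = 1239.98.
Remaining total for ward B: 2674.38 − 1239.98 = 1434.4.
Divide by its size: 1434.4 / 176 = 8.15 → 8.15.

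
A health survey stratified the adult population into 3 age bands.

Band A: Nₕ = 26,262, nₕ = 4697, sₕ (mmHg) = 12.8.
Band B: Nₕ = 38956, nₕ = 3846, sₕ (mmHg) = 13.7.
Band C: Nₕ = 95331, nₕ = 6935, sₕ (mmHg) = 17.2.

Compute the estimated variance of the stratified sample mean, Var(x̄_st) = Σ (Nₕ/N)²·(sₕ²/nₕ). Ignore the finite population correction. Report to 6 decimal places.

N = 160549. Term for each stratum: Wₕ²sₕ²/nₕ.
Var(x̄_st) = 0.000933340 + 0.002873197 + 0.015040543 = 0.018847079 → 0.018847.

0.018847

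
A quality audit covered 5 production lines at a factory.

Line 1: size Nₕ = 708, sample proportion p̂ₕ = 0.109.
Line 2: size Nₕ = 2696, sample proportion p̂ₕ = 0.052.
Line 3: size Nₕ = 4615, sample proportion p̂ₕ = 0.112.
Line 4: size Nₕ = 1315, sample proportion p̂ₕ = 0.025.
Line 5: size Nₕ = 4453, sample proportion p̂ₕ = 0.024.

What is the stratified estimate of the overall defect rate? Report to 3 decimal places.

Wₕ = Nₕ/N with N = 13787: 0.0514, 0.1955, 0.3347, 0.0954, 0.3230.
p̂_st = 0.0514·0.109 + 0.1955·0.052 + 0.3347·0.112 + 0.0954·0.025 + 0.3230·0.024 ≈ 0.06339... → 0.063.

0.063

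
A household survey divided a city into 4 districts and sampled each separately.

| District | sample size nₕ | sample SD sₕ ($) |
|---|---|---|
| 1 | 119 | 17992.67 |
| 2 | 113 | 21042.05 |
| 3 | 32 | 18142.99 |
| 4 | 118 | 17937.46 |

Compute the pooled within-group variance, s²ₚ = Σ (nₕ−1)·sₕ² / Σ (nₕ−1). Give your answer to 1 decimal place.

358836295.1

Degrees of freedom: 118 + 112 + 31 + 117 = 378.
Σ(nₕ−1)sₕ² = 118·323736173.7289 + 112·442767868.2025 + 31·329168086.1401 + 117·321752471.2516 = 135640119545.4705.
s²ₚ = 135640119545.4705 / 378 = 358836295.094... → 358836295.1.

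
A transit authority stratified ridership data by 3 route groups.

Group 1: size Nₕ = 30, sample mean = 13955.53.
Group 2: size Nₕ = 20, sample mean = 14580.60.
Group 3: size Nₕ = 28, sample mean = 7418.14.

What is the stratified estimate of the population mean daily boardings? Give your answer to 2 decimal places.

11769.05

N = 78; weights Wₕ = Nₕ/N = (0.3846, 0.2564, 0.3590).
x̄_st = Σ Wₕ·x̄ₕ = 0.3846·13955.53 + 0.2564·14580.60 + 0.3590·7418.14 ≈ 11769.0490...
→ 11769.05.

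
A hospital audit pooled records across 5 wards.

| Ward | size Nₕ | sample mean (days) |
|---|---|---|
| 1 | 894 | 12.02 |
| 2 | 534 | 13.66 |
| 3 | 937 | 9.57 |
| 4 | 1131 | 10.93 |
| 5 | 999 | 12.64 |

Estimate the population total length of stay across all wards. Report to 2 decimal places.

1: 894·12.02 = 10745.88
2: 534·13.66 = 7294.44
3: 937·9.57 = 8967.09
4: 1131·10.93 = 12361.83
5: 999·12.64 = 12627.36
τ̂ = Σ Nₕx̄ₕ = 51996.60.

51996.60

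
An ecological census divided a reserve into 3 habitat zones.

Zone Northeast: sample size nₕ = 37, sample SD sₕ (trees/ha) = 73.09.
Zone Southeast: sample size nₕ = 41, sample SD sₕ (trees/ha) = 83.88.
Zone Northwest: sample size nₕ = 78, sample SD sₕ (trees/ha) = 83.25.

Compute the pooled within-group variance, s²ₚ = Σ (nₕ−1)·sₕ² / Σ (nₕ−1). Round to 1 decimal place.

Degrees of freedom: 36 + 40 + 77 = 153.
Σ(nₕ−1)sₕ² = 36·5342.1481 + 40·7035.8544 + 77·6930.5625 = 1007404.8201.
s²ₚ = 1007404.8201 / 153 = 6584.345... → 6584.3.

6584.3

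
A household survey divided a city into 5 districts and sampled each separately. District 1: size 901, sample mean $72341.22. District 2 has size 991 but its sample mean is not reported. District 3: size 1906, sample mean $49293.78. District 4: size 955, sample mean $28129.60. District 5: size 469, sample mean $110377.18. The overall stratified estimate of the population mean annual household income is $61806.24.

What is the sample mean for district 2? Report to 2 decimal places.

85759.98

N = 901 + 991 + 1906 + 955 + 469 = 5222.
Overall total = μ·N = 61806.24·5222 = 322752185.28.
Subtract the known strata: 901·72341.22 + 1906·49293.78 + 955·28129.60 + 469·110377.18 = 237764049.32.
Remaining total for district 2: 322752185.28 − 237764049.32 = 84988135.96.
Divide by its size: 84988135.96 / 991 = 85759.9757... → 85759.98.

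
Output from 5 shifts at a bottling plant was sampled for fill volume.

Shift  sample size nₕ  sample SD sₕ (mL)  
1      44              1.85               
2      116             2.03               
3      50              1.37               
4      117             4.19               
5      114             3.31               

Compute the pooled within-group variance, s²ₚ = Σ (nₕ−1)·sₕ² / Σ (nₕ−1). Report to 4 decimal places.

1: (44−1)·1.85² = 43·3.4225 = 147.1675
2: (116−1)·2.03² = 115·4.1209 = 473.9035
3: (50−1)·1.37² = 49·1.8769 = 91.9681
4: (117−1)·4.19² = 116·17.5561 = 2036.5076
5: (114−1)·3.31² = 113·10.9561 = 1238.0393
Numerator = 3987.586; denominator = Σ(nₕ−1) = 436.
s²ₚ = 3987.586/436 = 9.145839... → 9.1458.

9.1458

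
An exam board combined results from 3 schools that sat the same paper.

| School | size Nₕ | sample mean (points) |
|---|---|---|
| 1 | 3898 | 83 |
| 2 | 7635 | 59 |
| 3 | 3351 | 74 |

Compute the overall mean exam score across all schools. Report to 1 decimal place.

x̄_st = (Σ Nₕx̄ₕ) / (Σ Nₕ) = (3898·83 + 7635·59 + 3351·74) / 14884
= 1021973 / 14884 = 68.663... → 68.7.

68.7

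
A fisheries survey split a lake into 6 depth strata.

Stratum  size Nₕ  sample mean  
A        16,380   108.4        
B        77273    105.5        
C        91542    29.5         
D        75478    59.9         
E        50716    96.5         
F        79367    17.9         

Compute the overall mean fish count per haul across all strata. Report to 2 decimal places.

N = 390756; weights Wₕ = Nₕ/N = (0.0419, 0.1978, 0.2343, 0.1932, 0.1298, 0.2031).
x̄_st = Σ Wₕ·x̄ₕ = 0.0419·108.4 + 0.1978·105.5 + 0.2343·29.5 + 0.1932·59.9 + 0.1298·96.5 + 0.2031·17.9 ≈ 60.0484...
→ 60.05.

60.05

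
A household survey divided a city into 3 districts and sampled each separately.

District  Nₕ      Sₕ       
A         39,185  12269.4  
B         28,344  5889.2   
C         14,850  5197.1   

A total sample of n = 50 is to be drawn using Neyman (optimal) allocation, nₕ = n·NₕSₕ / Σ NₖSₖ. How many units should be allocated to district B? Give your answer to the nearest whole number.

A: NₕSₕ = 39185·12269.4 = 480776439
B: NₕSₕ = 28344·5889.2 = 166923484.8
C: NₕSₕ = 14850·5197.1 = 77176935
Σ NₕSₕ = 724876858.8.
n_B = 50·166923484.8/724876858.8 = 11.514... → 12.

12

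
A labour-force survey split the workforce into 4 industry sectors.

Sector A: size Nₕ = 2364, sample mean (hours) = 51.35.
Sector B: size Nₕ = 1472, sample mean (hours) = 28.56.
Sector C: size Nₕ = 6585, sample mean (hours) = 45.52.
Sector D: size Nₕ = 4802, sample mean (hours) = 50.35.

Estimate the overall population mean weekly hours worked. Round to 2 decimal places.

46.31

x̄_st = (Σ Nₕx̄ₕ) / (Σ Nₕ) = (2364·51.35 + 1472·28.56 + 6585·45.52 + 4802·50.35) / 15223
= 704961.62 / 15223 = 46.3090... → 46.31.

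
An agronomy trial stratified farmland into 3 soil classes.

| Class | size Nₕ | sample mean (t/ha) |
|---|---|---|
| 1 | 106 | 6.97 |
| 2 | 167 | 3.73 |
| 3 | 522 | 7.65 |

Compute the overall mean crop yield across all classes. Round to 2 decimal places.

x̄_st = (Σ Nₕx̄ₕ) / (Σ Nₕ) = (106·6.97 + 167·3.73 + 522·7.65) / 795
= 5355.03 / 795 = 6.7359... → 6.74.

6.74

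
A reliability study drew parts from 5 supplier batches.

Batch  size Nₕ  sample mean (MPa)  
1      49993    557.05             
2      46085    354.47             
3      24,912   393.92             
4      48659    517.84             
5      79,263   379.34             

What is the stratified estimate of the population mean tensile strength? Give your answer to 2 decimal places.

438.96

N = 248912; weights Wₕ = Nₕ/N = (0.2008, 0.1851, 0.1001, 0.1955, 0.3184).
x̄_st = Σ Wₕ·x̄ₕ = 0.2008·557.05 + 0.1851·354.47 + 0.1001·393.92 + 0.1955·517.84 + 0.3184·379.34 ≈ 438.9619...
→ 438.96.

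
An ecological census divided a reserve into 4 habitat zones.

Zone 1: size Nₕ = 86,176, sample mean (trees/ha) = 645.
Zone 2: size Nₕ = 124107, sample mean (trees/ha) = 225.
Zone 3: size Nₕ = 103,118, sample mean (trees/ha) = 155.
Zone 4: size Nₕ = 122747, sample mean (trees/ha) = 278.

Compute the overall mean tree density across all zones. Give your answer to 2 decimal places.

N = 86176 + 124107 + 103118 + 122747 = 436148.
Weight each subgroup mean by Nₕ/N and sum.
Σ Nₕx̄ₕ = 86176·645 + 124107·225 + 103118·155 + 122747·278 = 55583520 + 27924075 + 15983290 + 34123666 = 133614551.
Divide by N: 133614551 / 436148 = 306.3514... → 306.35.

306.35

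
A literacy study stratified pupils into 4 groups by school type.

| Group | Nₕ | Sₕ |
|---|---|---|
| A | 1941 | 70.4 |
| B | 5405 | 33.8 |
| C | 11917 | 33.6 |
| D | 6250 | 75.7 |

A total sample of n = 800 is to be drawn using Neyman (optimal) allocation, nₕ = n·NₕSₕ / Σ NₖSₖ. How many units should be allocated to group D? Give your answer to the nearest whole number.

A: NₕSₕ = 1941·70.4 = 136646.4
B: NₕSₕ = 5405·33.8 = 182689
C: NₕSₕ = 11917·33.6 = 400411.2
D: NₕSₕ = 6250·75.7 = 473125
Σ NₕSₕ = 1192871.6.
n_D = 800·473125/1192871.6 = 317.302... → 317.

317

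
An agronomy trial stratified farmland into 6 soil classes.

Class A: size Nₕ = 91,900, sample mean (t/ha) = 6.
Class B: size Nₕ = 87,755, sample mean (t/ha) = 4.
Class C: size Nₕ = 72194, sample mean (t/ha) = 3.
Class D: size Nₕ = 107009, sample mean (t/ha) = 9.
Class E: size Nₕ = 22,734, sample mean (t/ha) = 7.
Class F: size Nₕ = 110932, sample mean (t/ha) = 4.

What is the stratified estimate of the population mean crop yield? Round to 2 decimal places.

x̄_st = (Σ Nₕx̄ₕ) / (Σ Nₕ) = (91900·6 + 87755·4 + 72194·3 + 107009·9 + 22734·7 + 110932·4) / 492524
= 2684949 / 492524 = 5.4514... → 5.45.

5.45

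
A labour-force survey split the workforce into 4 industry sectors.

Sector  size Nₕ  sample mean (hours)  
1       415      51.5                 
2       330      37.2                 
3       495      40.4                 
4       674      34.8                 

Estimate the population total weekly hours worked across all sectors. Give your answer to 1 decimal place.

1: 415·51.5 = 21372.5
2: 330·37.2 = 12276
3: 495·40.4 = 19998
4: 674·34.8 = 23455.2
τ̂ = Σ Nₕx̄ₕ = 77101.7.

77101.7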